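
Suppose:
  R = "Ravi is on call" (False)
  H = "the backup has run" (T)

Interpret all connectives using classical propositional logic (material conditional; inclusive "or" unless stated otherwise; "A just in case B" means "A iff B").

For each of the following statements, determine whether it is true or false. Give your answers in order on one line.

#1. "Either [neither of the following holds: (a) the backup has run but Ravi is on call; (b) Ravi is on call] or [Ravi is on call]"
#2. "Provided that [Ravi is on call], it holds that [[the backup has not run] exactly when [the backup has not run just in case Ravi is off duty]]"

#1: Parsed as ((H & R) nor R) | R

H & R = T & F = F
(H & R) nor R = F nor F = T
((H & R) nor R) | R = T | F = T
So #1 is true.

#2: Parsed as R -> (~H <-> (~H <-> ~R))

~H = ~T = F
~H = ~T = F
~R = ~F = T
~H <-> ~R = F <-> T = F
~H <-> (~H <-> ~R) = F <-> F = T
R -> (~H <-> (~H <-> ~R)) = F -> T = T
Hence #2 is true.

#1 true; #2 true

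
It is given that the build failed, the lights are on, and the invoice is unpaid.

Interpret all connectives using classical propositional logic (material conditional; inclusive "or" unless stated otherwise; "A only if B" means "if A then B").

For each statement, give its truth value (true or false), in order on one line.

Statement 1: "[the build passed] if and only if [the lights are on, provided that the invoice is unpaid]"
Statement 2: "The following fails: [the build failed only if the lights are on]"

Statement 1 false; Statement 2 false

Let W = "the build passed" (F), L = "the invoice is paid" (F), K = "the lights are on" (T).

Statement 1: This is W ↔ (¬L → K).

¬L = ¬F = T
¬L → K = T → T = T
W ↔ (¬L → K) = F ↔ T = F
So Statement 1 is false.

Statement 2: In symbols: ¬(¬W → K)

¬W = ¬F = T
¬W → K = T → T = T
¬(¬W → K) = ¬T = F
Thus Statement 2 is false.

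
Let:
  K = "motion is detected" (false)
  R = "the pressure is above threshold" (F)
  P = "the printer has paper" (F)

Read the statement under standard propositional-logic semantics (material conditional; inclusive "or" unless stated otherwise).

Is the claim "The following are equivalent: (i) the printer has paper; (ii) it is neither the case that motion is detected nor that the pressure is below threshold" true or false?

True.

In symbols: P iff (K nor not R)

not R = not False = True
K nor not R = False nor True = False
P iff (K nor not R) = False iff False = True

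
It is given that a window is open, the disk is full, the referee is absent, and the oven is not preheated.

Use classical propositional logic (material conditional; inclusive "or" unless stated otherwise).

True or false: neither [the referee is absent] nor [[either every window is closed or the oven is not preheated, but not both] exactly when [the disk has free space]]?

false

Let N = "the referee is present" (F), H = "a window is open" (T), S = "the oven is preheated" (F), U = "the disk is full" (T).
Parsed as ~N nor ((~H xor ~S) <-> ~U)

~N = ~F = T
~H = ~T = F
~S = ~F = T
~H xor ~S = F xor T = T
~U = ~T = F
(~H xor ~S) <-> ~U = T <-> F = F
~N nor ((~H xor ~S) <-> ~U) = T nor F = F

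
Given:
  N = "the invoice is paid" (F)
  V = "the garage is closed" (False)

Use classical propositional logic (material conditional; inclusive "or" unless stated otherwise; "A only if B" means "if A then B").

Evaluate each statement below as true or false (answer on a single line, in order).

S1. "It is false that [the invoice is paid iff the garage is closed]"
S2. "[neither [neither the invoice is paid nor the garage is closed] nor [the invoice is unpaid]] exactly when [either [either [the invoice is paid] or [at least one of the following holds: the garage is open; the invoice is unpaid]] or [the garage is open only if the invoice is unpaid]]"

S1 false; S2 false

S1: Parsed as ~(N <-> V)

N <-> V = F <-> F = T
~(N <-> V) = ~T = F
So S1 is false.

S2: This is ((N nor V) nor ~N) <-> ((N | (~V | ~N)) | (~V -> ~N)).

N nor V = F nor F = T
~N = ~F = T
(N nor V) nor ~N = T nor T = F
~V = ~F = T
~N = ~F = T
~V | ~N = T | T = T
N | (~V | ~N) = F | T = T
~V = ~F = T
~N = ~F = T
~V -> ~N = T -> T = T
(N | (~V | ~N)) | (~V -> ~N) = T | T = T
((N nor V) nor ~N) <-> ((N | (~V | ~N)) | (~V -> ~N)) = F <-> T = F
So S2 is false.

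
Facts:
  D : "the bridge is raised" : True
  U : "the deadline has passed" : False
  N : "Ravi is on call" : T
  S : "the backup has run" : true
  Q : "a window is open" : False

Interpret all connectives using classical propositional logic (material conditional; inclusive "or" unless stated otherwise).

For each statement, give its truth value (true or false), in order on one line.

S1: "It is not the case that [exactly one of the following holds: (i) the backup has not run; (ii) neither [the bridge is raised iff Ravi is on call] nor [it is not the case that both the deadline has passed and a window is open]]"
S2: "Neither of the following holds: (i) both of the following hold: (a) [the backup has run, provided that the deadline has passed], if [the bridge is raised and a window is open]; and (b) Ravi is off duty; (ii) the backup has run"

S1 true; S2 false

S1: Parsed as ¬(¬S ⊕ ((D ↔ N) ↓ (U ↑ Q)))

¬S = ¬T = F
D ↔ N = T ↔ T = T
U ↑ Q = F ↑ F = T
(D ↔ N) ↓ (U ↑ Q) = T ↓ T = F
¬S ⊕ ((D ↔ N) ↓ (U ↑ Q)) = F ⊕ F = F
¬(¬S ⊕ ((D ↔ N) ↓ (U ↑ Q))) = ¬F = T
Hence S1 is true.

S2: In symbols: (((D ∧ Q) → (U → S)) ∧ ¬N) ↓ S

D ∧ Q = T ∧ F = F
U → S = F → T = T
(D ∧ Q) → (U → S) = F → T = T
¬N = ¬T = F
((D ∧ Q) → (U → S)) ∧ ¬N = T ∧ F = F
(((D ∧ Q) → (U → S)) ∧ ¬N) ↓ S = F ↓ T = F
Thus S2 is false.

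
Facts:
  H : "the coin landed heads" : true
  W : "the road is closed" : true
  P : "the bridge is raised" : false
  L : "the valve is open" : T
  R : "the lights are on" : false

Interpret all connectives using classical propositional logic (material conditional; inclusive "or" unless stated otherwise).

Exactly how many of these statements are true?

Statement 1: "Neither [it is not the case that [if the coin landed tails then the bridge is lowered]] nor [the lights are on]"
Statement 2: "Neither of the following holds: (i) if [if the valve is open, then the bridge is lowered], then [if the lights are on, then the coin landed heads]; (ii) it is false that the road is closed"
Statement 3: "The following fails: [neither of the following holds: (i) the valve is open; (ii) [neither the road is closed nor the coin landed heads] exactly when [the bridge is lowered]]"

Statement 1: Formalization: not (not H -> not P) nor R

not H = not True = False
not P = not False = True
not H -> not P = False -> True = True
not (not H -> not P) = not True = False
not (not H -> not P) nor R = False nor False = True
Hence Statement 1 is true.

Statement 2: In symbols: ((L -> not P) -> (R -> H)) nor not W

not P = not False = True
L -> not P = True -> True = True
R -> H = False -> True = True
(L -> not P) -> (R -> H) = True -> True = True
not W = not True = False
((L -> not P) -> (R -> H)) nor not W = True nor False = False
Hence Statement 2 is false.

Statement 3: Parsed as not (L nor ((W nor H) iff not P))

W nor H = True nor True = False
not P = not False = True
(W nor H) iff not P = False iff True = False
L nor ((W nor H) iff not P) = True nor False = False
not (L nor ((W nor H) iff not P)) = not False = True
Hence Statement 3 is true.

True statements: 2 (Statement 1, Statement 3).

2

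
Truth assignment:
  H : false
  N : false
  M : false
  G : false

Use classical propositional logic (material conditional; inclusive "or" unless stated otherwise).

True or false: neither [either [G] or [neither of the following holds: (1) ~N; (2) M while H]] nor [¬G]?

False.

Parsed as (G ∨ (¬N ↓ (M ∧ H))) ↓ ¬G

¬N = ¬F = T
M ∧ H = F ∧ F = F
¬N ↓ (M ∧ H) = T ↓ F = F
G ∨ (¬N ↓ (M ∧ H)) = F ∨ F = F
¬G = ¬F = T
(G ∨ (¬N ↓ (M ∧ H))) ↓ ¬G = F ↓ T = F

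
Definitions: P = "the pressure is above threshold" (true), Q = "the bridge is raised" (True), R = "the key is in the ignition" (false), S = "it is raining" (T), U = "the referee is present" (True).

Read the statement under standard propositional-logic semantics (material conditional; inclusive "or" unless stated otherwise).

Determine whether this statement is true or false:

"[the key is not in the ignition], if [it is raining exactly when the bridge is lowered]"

The statement is true.

Values: S=T, Q=T, R=F.
Formalization: (S <-> ~Q) -> ~R

~Q = ~T = F
S <-> ~Q = T <-> F = F
~R = ~F = T
(S <-> ~Q) -> ~R = F -> T = T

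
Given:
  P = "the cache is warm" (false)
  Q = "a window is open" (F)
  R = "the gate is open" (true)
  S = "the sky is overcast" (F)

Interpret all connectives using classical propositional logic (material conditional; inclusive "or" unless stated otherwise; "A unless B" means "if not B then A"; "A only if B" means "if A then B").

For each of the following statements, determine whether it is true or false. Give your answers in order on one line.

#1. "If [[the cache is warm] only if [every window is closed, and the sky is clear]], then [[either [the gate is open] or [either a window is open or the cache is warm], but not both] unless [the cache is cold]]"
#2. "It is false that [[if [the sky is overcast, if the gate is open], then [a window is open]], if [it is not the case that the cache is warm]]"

#1: In symbols: (P → (¬Q ∧ ¬S)) → ((R ⊕ (Q ∨ P)) ∨ ¬P)

¬Q = ¬F = T
¬S = ¬F = T
¬Q ∧ ¬S = T ∧ T = T
P → (¬Q ∧ ¬S) = F → T = T
Q ∨ P = F ∨ F = F
R ⊕ (Q ∨ P) = T ⊕ F = T
¬P = ¬F = T
(R ⊕ (Q ∨ P)) ∨ ¬P = T ∨ T = T
(P → (¬Q ∧ ¬S)) → ((R ⊕ (Q ∨ P)) ∨ ¬P) = T → T = T
Hence #1 is true.

#2: Parsed as ¬(¬P → ((R → S) → Q))

¬P = ¬F = T
R → S = T → F = F
(R → S) → Q = F → F = T
¬P → ((R → S) → Q) = T → T = T
¬(¬P → ((R → S) → Q)) = ¬T = F
Thus #2 is false.

#1 true; #2 false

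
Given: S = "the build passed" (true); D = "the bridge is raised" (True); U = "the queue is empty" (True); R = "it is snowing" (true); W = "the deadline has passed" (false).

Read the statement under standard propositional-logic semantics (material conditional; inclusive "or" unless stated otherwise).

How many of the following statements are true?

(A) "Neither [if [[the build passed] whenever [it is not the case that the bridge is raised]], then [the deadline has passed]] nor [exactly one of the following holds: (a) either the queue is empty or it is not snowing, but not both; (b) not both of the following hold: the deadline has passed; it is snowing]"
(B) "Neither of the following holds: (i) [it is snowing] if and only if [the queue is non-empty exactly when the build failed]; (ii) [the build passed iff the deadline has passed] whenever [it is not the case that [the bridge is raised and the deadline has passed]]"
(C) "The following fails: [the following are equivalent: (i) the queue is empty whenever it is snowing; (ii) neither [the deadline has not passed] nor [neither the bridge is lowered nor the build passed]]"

(A): Parsed as ((~D -> S) -> W) nor ((U xor ~R) xor (W nand R))

~D = ~T = F
~D -> S = F -> T = T
(~D -> S) -> W = T -> F = F
~R = ~T = F
U xor ~R = T xor F = T
W nand R = F nand T = T
(U xor ~R) xor (W nand R) = T xor T = F
((~D -> S) -> W) nor ((U xor ~R) xor (W nand R)) = F nor F = T
So (A) is true.

(B): Parsed as (R <-> (~U <-> ~S)) nor (~(D & W) -> (S <-> W))

~U = ~T = F
~S = ~T = F
~U <-> ~S = F <-> F = T
R <-> (~U <-> ~S) = T <-> T = T
D & W = T & F = F
~(D & W) = ~F = T
S <-> W = T <-> F = F
~(D & W) -> (S <-> W) = T -> F = F
(R <-> (~U <-> ~S)) nor (~(D & W) -> (S <-> W)) = T nor F = F
So (B) is false.

(C): Parsed as ~((R -> U) <-> (~W nor (~D nor S)))

R -> U = T -> T = T
~W = ~F = T
~D = ~T = F
~D nor S = F nor T = F
~W nor (~D nor S) = T nor F = F
(R -> U) <-> (~W nor (~D nor S)) = T <-> F = F
~((R -> U) <-> (~W nor (~D nor S))) = ~F = T
So (C) is true.

True statements: 2 ((A), (C)).

2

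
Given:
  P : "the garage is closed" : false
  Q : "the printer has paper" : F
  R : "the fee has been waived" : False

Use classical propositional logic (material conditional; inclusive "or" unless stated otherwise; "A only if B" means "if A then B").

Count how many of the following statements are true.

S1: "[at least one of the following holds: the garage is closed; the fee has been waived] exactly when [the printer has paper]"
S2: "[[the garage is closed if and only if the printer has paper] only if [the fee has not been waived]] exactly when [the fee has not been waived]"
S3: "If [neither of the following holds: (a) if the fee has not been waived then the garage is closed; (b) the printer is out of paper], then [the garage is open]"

S1: Parsed as (P | R) <-> Q

P | R = F | F = F
(P | R) <-> Q = F <-> F = T
Hence S1 is true.

S2: In symbols: ((P <-> Q) -> ~R) <-> ~R

P <-> Q = F <-> F = T
~R = ~F = T
(P <-> Q) -> ~R = T -> T = T
~R = ~F = T
((P <-> Q) -> ~R) <-> ~R = T <-> T = T
Thus S2 is true.

S3: This is ((~R -> P) nor ~Q) -> ~P.

~R = ~F = T
~R -> P = T -> F = F
~Q = ~F = T
(~R -> P) nor ~Q = F nor T = F
~P = ~F = T
((~R -> P) nor ~Q) -> ~P = F -> T = T
Hence S3 is true.

3 of the 3 statements are true (S1, S2, S3).

3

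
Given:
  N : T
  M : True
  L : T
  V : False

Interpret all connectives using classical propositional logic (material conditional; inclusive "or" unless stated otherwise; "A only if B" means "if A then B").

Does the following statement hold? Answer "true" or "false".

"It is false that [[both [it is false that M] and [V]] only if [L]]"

Values: M=T, V=F, L=T.
In symbols: ¬((¬M ∧ V) → L)

¬M = ¬T = F
¬M ∧ V = F ∧ F = F
(¬M ∧ V) → L = F → T = T
¬((¬M ∧ V) → L) = ¬T = F

false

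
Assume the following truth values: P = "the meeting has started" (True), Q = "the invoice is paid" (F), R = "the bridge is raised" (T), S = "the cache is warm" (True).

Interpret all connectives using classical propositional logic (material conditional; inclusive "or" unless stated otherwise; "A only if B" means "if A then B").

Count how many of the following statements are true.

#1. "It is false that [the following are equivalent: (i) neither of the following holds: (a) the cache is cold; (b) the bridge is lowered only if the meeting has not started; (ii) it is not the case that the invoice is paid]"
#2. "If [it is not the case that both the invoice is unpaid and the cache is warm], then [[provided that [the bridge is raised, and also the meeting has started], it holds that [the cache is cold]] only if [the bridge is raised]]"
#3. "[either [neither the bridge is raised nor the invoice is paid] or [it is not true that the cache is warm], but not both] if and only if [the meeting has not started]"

3

#1: In symbols: not ((not S nor (not R -> not P)) iff not Q)

not S = not True = False
not R = not True = False
not P = not True = False
not R -> not P = False -> False = True
not S nor (not R -> not P) = False nor True = False
not Q = not False = True
(not S nor (not R -> not P)) iff not Q = False iff True = False
not ((not S nor (not R -> not P)) iff not Q) = not False = True
Hence #1 is true.

#2: Formalization: (not Q nand S) -> (((R and P) -> not S) -> R)

not Q = not False = True
not Q nand S = True nand True = False
R and P = True and True = True
not S = not True = False
(R and P) -> not S = True -> False = False
((R and P) -> not S) -> R = False -> True = True
(not Q nand S) -> (((R and P) -> not S) -> R) = False -> True = True
So #2 is true.

#3: Parsed as ((R nor Q) xor not S) iff not P

R nor Q = True nor False = False
not S = not True = False
(R nor Q) xor not S = False xor False = False
not P = not True = False
((R nor Q) xor not S) iff not P = False iff False = True
So #3 is true.

3 of the 3 statements are true (#1, #2, #3).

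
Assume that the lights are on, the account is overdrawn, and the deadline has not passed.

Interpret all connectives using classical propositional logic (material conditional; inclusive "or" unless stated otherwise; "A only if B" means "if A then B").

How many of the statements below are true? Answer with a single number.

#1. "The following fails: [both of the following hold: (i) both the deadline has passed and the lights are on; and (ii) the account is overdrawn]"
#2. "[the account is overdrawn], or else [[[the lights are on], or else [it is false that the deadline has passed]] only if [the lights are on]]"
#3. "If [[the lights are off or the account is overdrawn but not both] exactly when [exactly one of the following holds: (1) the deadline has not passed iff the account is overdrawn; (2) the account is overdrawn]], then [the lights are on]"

3

Let R = "the deadline has passed" (F), P = "the lights are on" (T), Q = "the account is overdrawn" (T).

#1: Formalization: ¬((R ∧ P) ∧ Q)

R ∧ P = F ∧ T = F
(R ∧ P) ∧ Q = F ∧ T = F
¬((R ∧ P) ∧ Q) = ¬F = T
Hence #1 is true.

#2: In symbols: Q ∨ ((P ∨ ¬R) → P)

¬R = ¬F = T
P ∨ ¬R = T ∨ T = T
(P ∨ ¬R) → P = T → T = T
Q ∨ ((P ∨ ¬R) → P) = T ∨ T = T
Thus #2 is true.

#3: In symbols: ((¬P ⊕ Q) ↔ ((¬R ↔ Q) ⊕ Q)) → P

¬P = ¬T = F
¬P ⊕ Q = F ⊕ T = T
¬R = ¬F = T
¬R ↔ Q = T ↔ T = T
(¬R ↔ Q) ⊕ Q = T ⊕ T = F
(¬P ⊕ Q) ↔ ((¬R ↔ Q) ⊕ Q) = T ↔ F = F
((¬P ⊕ Q) ↔ ((¬R ↔ Q) ⊕ Q)) → P = F → T = T
Thus #3 is true.

Count: 3.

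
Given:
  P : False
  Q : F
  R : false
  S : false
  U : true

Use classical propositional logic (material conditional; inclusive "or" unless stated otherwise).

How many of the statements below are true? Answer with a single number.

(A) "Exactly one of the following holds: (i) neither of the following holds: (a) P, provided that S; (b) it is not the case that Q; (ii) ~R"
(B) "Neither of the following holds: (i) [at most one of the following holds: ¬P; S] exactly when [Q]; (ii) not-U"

(A): This is ((S → P) ↓ ¬Q) ⊕ ¬R.

S → P = F → F = T
¬Q = ¬F = T
(S → P) ↓ ¬Q = T ↓ T = F
¬R = ¬F = T
((S → P) ↓ ¬Q) ⊕ ¬R = F ⊕ T = T
So (A) is true.

(B): This is ((¬P ↑ S) ↔ Q) ↓ ¬U.

¬P = ¬F = T
¬P ↑ S = T ↑ F = T
(¬P ↑ S) ↔ Q = T ↔ F = F
¬U = ¬T = F
((¬P ↑ S) ↔ Q) ↓ ¬U = F ↓ F = T
Thus (B) is true.

True statements: 2.

2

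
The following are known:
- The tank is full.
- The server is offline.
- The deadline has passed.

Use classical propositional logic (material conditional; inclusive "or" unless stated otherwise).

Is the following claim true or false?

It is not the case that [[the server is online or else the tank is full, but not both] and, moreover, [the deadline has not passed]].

true

Let S = "the server is online" (False), Q = "the tank is full" (True), M = "the deadline has passed" (True).
Formalization: not ((S xor Q) and not M)

S xor Q = False xor True = True
not M = not True = False
(S xor Q) and not M = True and False = False
not ((S xor Q) and not M) = not False = True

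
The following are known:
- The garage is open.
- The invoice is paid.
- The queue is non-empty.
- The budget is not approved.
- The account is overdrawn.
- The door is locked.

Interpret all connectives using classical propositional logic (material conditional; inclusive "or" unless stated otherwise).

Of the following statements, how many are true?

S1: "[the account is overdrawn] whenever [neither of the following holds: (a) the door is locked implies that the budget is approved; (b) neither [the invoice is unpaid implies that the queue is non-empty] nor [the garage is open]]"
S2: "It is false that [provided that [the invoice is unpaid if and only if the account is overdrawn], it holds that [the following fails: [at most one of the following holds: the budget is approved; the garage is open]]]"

Let V = "the door is locked" (True), S = "the budget is approved" (False), Q = "the invoice is paid" (True), R = "the queue is empty" (False), P = "the garage is closed" (False), U = "the account is overdrawn" (True).

S1: In symbols: ((V -> S) nor ((not Q -> not R) nor not P)) -> U

V -> S = True -> False = False
not Q = not True = False
not R = not False = True
not Q -> not R = False -> True = True
not P = not False = True
(not Q -> not R) nor not P = True nor True = False
(V -> S) nor ((not Q -> not R) nor not P) = False nor False = True
((V -> S) nor ((not Q -> not R) nor not P)) -> U = True -> True = True
Thus S1 is true.

S2: Formalization: not ((not Q iff U) -> not (S nand not P))

not Q = not True = False
not Q iff U = False iff True = False
not P = not False = True
S nand not P = False nand True = True
not (S nand not P) = not True = False
(not Q iff U) -> not (S nand not P) = False -> False = True
not ((not Q iff U) -> not (S nand not P)) = not True = False
Thus S2 is false.

1 of the 2 statements is true (S1).

1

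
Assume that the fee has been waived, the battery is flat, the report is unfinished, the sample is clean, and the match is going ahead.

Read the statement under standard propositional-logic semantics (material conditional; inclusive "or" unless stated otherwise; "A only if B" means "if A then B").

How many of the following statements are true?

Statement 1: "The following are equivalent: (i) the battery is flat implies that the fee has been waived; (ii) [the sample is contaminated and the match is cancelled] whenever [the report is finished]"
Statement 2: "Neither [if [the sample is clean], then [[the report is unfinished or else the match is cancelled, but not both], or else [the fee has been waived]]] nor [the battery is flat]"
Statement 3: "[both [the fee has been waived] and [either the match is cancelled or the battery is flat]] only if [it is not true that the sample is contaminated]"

2

Let L = "the battery is charged" (F), Q = "the fee has been waived" (T), V = "the report is finished" (F), M = "the sample is contaminated" (F), S = "the match is cancelled" (F).

Statement 1: This is (¬L → Q) ↔ (V → (M ∧ S)).

¬L = ¬F = T
¬L → Q = T → T = T
M ∧ S = F ∧ F = F
V → (M ∧ S) = F → F = T
(¬L → Q) ↔ (V → (M ∧ S)) = T ↔ T = T
So Statement 1 is true.

Statement 2: Parsed as (¬M → ((¬V ⊕ S) ∨ Q)) ↓ ¬L

¬M = ¬F = T
¬V = ¬F = T
¬V ⊕ S = T ⊕ F = T
(¬V ⊕ S) ∨ Q = T ∨ T = T
¬M → ((¬V ⊕ S) ∨ Q) = T → T = T
¬L = ¬F = T
(¬M → ((¬V ⊕ S) ∨ Q)) ↓ ¬L = T ↓ T = F
Thus Statement 2 is false.

Statement 3: This is (Q ∧ (S ∨ ¬L)) → ¬M.

¬L = ¬F = T
S ∨ ¬L = F ∨ T = T
Q ∧ (S ∨ ¬L) = T ∧ T = T
¬M = ¬F = T
(Q ∧ (S ∨ ¬L)) → ¬M = T → T = T
Thus Statement 3 is true.

True statements: 2.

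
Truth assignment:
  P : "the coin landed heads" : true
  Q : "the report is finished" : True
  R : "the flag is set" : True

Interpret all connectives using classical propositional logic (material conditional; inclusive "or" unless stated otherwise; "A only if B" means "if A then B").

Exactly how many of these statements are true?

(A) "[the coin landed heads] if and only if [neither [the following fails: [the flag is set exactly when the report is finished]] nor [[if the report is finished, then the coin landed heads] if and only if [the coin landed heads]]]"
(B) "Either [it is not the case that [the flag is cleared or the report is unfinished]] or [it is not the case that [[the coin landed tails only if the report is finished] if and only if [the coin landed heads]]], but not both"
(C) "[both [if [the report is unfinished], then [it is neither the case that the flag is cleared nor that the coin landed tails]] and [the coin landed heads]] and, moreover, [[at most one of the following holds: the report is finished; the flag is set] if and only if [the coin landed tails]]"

2

(A): This is P iff (not (R iff Q) nor ((Q -> P) iff P)).

R iff Q = True iff True = True
not (R iff Q) = not True = False
Q -> P = True -> True = True
(Q -> P) iff P = True iff True = True
not (R iff Q) nor ((Q -> P) iff P) = False nor True = False
P iff (not (R iff Q) nor ((Q -> P) iff P)) = True iff False = False
Hence (A) is false.

(B): Parsed as not (not R or not Q) xor not ((not P -> Q) iff P)

not R = not True = False
not Q = not True = False
not R or not Q = False or False = False
not (not R or not Q) = not False = True
not P = not True = False
not P -> Q = False -> True = True
(not P -> Q) iff P = True iff True = True
not ((not P -> Q) iff P) = not True = False
not (not R or not Q) xor not ((not P -> Q) iff P) = True xor False = True
Hence (B) is true.

(C): Formalization: ((not Q -> (not R nor not P)) and P) and ((Q nand R) iff not P)

not Q = not True = False
not R = not True = False
not P = not True = False
not R nor not P = False nor False = True
not Q -> (not R nor not P) = False -> True = True
(not Q -> (not R nor not P)) and P = True and True = True
Q nand R = True nand True = False
not P = not True = False
(Q nand R) iff not P = False iff False = True
((not Q -> (not R nor not P)) and P) and ((Q nand R) iff not P) = True and True = True
Hence (C) is true.

Count: 2.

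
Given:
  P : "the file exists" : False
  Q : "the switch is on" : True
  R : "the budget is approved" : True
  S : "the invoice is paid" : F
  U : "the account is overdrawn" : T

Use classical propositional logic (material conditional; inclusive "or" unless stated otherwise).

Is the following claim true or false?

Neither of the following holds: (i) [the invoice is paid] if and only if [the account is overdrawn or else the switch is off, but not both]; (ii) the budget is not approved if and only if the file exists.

False.

In symbols: (S <-> (U xor ~Q)) nor (~R <-> P)

~Q = ~T = F
U xor ~Q = T xor F = T
S <-> (U xor ~Q) = F <-> T = F
~R = ~T = F
~R <-> P = F <-> F = T
(S <-> (U xor ~Q)) nor (~R <-> P) = F nor T = F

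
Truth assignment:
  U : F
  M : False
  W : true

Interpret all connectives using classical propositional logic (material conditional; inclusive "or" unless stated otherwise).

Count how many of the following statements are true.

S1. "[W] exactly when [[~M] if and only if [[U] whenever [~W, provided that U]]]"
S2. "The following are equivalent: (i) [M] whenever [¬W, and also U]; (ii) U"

0

S1: Formalization: W iff (not M iff ((U -> not W) -> U))

not M = not False = True
not W = not True = False
U -> not W = False -> False = True
(U -> not W) -> U = True -> False = False
not M iff ((U -> not W) -> U) = True iff False = False
W iff (not M iff ((U -> not W) -> U)) = True iff False = False
Hence S1 is false.

S2: Formalization: ((not W and U) -> M) iff U

not W = not True = False
not W and U = False and False = False
(not W and U) -> M = False -> False = True
((not W and U) -> M) iff U = True iff False = False
Hence S2 is false.

Count: 0.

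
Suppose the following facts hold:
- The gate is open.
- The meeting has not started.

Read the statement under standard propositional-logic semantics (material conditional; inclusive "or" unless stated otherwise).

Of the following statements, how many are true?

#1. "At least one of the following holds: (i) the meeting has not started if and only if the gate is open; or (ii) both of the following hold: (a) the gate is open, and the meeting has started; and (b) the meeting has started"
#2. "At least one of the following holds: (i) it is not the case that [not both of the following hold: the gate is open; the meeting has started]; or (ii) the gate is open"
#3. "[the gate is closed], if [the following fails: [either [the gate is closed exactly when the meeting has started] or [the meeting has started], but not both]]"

Let Q = "the meeting has started" (False), P = "the gate is open" (True).

#1: In symbols: (not Q iff P) or ((P and Q) and Q)

not Q = not False = True
not Q iff P = True iff True = True
P and Q = True and False = False
(P and Q) and Q = False and False = False
(not Q iff P) or ((P and Q) and Q) = True or False = True
So #1 is true.

#2: This is not (P nand Q) or P.

P nand Q = True nand False = True
not (P nand Q) = not True = False
not (P nand Q) or P = False or True = True
Thus #2 is true.

#3: This is not ((not P iff Q) xor Q) -> not P.

not P = not True = False
not P iff Q = False iff False = True
(not P iff Q) xor Q = True xor False = True
not ((not P iff Q) xor Q) = not True = False
not P = not True = False
not ((not P iff Q) xor Q) -> not P = False -> False = True
Hence #3 is true.

Count: 3.

3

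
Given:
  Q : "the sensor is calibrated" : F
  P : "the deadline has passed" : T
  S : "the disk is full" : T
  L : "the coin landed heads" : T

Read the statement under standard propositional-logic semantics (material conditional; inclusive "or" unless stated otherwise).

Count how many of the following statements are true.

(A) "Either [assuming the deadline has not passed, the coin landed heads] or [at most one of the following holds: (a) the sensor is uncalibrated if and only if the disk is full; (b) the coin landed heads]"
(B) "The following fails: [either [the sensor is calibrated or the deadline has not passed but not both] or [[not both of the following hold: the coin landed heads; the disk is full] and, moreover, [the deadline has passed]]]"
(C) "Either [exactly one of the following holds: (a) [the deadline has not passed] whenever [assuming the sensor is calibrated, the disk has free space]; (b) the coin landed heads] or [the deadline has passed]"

3

(A): Formalization: (not P -> L) or ((not Q iff S) nand L)

not P = not True = False
not P -> L = False -> True = True
not Q = not False = True
not Q iff S = True iff True = True
(not Q iff S) nand L = True nand True = False
(not P -> L) or ((not Q iff S) nand L) = True or False = True
Hence (A) is true.

(B): In symbols: not ((Q xor not P) or ((L nand S) and P))

not P = not True = False
Q xor not P = False xor False = False
L nand S = True nand True = False
(L nand S) and P = False and True = False
(Q xor not P) or ((L nand S) and P) = False or False = False
not ((Q xor not P) or ((L nand S) and P)) = not False = True
Thus (B) is true.

(C): This is (((Q -> not S) -> not P) xor L) or P.

not S = not True = False
Q -> not S = False -> False = True
not P = not True = False
(Q -> not S) -> not P = True -> False = False
((Q -> not S) -> not P) xor L = False xor True = True
(((Q -> not S) -> not P) xor L) or P = True or True = True
Thus (C) is true.

3 of the 3 statements are true ((A), (B), (C)).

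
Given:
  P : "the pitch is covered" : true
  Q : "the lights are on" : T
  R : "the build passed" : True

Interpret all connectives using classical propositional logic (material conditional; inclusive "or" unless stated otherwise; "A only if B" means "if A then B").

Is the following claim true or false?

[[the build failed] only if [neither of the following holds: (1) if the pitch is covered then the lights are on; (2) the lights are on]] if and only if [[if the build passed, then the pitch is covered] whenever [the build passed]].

This is (¬R → ((P → Q) ↓ Q)) ↔ (R → (R → P)).

¬R = ¬T = F
P → Q = T → T = T
(P → Q) ↓ Q = T ↓ T = F
¬R → ((P → Q) ↓ Q) = F → F = T
R → P = T → T = T
R → (R → P) = T → T = T
(¬R → ((P → Q) ↓ Q)) ↔ (R → (R → P)) = T ↔ T = T

True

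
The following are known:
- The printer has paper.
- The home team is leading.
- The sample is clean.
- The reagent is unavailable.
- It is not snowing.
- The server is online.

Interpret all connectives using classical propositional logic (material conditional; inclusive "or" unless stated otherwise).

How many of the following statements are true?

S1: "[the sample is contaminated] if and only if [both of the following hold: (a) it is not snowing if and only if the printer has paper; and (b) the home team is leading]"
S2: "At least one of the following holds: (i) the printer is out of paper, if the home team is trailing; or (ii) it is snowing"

Let H = "the sample is contaminated" (F), M = "it is snowing" (F), U = "the printer has paper" (T), W = "the home team is leading" (T).

S1: Parsed as H ↔ ((¬M ↔ U) ∧ W)

¬M = ¬F = T
¬M ↔ U = T ↔ T = T
(¬M ↔ U) ∧ W = T ∧ T = T
H ↔ ((¬M ↔ U) ∧ W) = F ↔ T = F
Thus S1 is false.

S2: This is (¬W → ¬U) ∨ M.

¬W = ¬T = F
¬U = ¬T = F
¬W → ¬U = F → F = T
(¬W → ¬U) ∨ M = T ∨ F = T
Thus S2 is true.

Count: 1.

1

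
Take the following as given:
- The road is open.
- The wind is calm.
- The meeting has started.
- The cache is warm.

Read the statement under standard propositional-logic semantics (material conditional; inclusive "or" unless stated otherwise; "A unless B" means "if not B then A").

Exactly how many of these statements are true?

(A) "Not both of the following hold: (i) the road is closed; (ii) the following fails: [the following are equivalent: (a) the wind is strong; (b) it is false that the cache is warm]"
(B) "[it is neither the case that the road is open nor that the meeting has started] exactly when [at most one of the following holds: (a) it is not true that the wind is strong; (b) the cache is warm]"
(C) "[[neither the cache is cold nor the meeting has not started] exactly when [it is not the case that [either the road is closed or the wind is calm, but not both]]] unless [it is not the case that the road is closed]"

3

Let G = "the road is closed" (False), R = "the wind is strong" (False), M = "the cache is warm" (True), W = "the meeting has started" (True).

(A): In symbols: G nand not (R iff not M)

not M = not True = False
R iff not M = False iff False = True
not (R iff not M) = not True = False
G nand not (R iff not M) = False nand False = True
So (A) is true.

(B): This is (not G nor W) iff (not R nand M).

not G = not False = True
not G nor W = True nor True = False
not R = not False = True
not R nand M = True nand True = False
(not G nor W) iff (not R nand M) = False iff False = True
Hence (B) is true.

(C): This is ((not M nor not W) iff not (G xor not R)) or not G.

not M = not True = False
not W = not True = False
not M nor not W = False nor False = True
not R = not False = True
G xor not R = False xor True = True
not (G xor not R) = not True = False
(not M nor not W) iff not (G xor not R) = True iff False = False
not G = not False = True
((not M nor not W) iff not (G xor not R)) or not G = False or True = True
Thus (C) is true.

Count: 3.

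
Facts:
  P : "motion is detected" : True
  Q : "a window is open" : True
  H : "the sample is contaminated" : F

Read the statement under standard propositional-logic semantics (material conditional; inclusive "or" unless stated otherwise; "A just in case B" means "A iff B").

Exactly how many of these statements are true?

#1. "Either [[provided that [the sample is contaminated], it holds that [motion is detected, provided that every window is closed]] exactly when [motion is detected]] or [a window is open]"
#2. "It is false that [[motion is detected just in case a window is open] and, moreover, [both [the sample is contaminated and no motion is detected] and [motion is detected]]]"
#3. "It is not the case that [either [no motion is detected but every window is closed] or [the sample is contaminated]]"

3

#1: This is ((H -> (not Q -> P)) iff P) or Q.

not Q = not True = False
not Q -> P = False -> True = True
H -> (not Q -> P) = False -> True = True
(H -> (not Q -> P)) iff P = True iff True = True
((H -> (not Q -> P)) iff P) or Q = True or True = True
Hence #1 is true.

#2: Parsed as not ((P iff Q) and ((H and not P) and P))

P iff Q = True iff True = True
not P = not True = False
H and not P = False and False = False
(H and not P) and P = False and True = False
(P iff Q) and ((H and not P) and P) = True and False = False
not ((P iff Q) and ((H and not P) and P)) = not False = True
Hence #2 is true.

#3: Parsed as not ((not P and not Q) or H)

not P = not True = False
not Q = not True = False
not P and not Q = False and False = False
(not P and not Q) or H = False or False = False
not ((not P and not Q) or H) = not False = True
Thus #3 is true.

3 of the 3 statements are true.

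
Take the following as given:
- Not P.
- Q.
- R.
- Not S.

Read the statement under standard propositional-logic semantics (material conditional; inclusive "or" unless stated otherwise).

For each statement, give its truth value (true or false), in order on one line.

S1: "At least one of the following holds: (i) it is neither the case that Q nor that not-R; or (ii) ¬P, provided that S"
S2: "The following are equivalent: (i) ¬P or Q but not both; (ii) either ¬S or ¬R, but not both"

S1 T / S2 F

S1: This is (Q nor ~R) | (S -> ~P).

~R = ~T = F
Q nor ~R = T nor F = F
~P = ~F = T
S -> ~P = F -> T = T
(Q nor ~R) | (S -> ~P) = F | T = T
So S1 is true.

S2: Formalization: (~P xor Q) <-> (~S xor ~R)

~P = ~F = T
~P xor Q = T xor T = F
~S = ~F = T
~R = ~T = F
~S xor ~R = T xor F = T
(~P xor Q) <-> (~S xor ~R) = F <-> T = F
Hence S2 is false.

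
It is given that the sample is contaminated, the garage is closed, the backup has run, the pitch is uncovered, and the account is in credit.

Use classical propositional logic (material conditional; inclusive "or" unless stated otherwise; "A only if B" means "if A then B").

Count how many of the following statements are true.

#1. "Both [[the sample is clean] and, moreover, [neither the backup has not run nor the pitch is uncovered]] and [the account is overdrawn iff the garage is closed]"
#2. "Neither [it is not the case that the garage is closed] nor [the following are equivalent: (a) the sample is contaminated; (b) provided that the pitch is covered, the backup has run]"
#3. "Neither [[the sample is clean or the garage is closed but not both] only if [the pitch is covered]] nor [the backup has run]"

0

Let P = "the sample is contaminated" (True), R = "the backup has run" (True), S = "the pitch is covered" (False), U = "the account is overdrawn" (False), Q = "the garage is closed" (True).

#1: This is (not P and (not R nor not S)) and (U iff Q).

not P = not True = False
not R = not True = False
not S = not False = True
not R nor not S = False nor True = False
not P and (not R nor not S) = False and False = False
U iff Q = False iff True = False
(not P and (not R nor not S)) and (U iff Q) = False and False = False
So #1 is false.

#2: Parsed as not Q nor (P iff (S -> R))

not Q = not True = False
S -> R = False -> True = True
P iff (S -> R) = True iff True = True
not Q nor (P iff (S -> R)) = False nor True = False
Thus #2 is false.

#3: Parsed as ((not P xor Q) -> S) nor R

not P = not True = False
not P xor Q = False xor True = True
(not P xor Q) -> S = True -> False = False
((not P xor Q) -> S) nor R = False nor True = False
Hence #3 is false.

0 of the 3 statements are true (none).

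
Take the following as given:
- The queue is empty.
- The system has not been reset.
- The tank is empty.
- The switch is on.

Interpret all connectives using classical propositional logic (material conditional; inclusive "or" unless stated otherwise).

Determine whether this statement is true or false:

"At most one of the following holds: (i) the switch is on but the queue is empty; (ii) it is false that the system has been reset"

false

Let S = "the switch is on" (True), P = "the queue is empty" (True), Q = "the system has been reset" (False).
Formalization: (S and P) nand not Q

S and P = True and True = True
not Q = not False = True
(S and P) nand not Q = True nand True = False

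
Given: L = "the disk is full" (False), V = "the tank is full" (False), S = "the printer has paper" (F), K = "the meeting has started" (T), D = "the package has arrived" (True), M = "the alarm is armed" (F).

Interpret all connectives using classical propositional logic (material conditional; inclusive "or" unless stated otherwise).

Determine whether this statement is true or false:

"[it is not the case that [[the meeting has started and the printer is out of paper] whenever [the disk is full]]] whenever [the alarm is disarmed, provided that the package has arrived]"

false

Values: D=T, M=F, L=F, K=T, S=F.
In symbols: (D → ¬M) → ¬(L → (K ∧ ¬S))

¬M = ¬F = T
D → ¬M = T → T = T
¬S = ¬F = T
K ∧ ¬S = T ∧ T = T
L → (K ∧ ¬S) = F → T = T
¬(L → (K ∧ ¬S)) = ¬T = F
(D → ¬M) → ¬(L → (K ∧ ¬S)) = T → F = F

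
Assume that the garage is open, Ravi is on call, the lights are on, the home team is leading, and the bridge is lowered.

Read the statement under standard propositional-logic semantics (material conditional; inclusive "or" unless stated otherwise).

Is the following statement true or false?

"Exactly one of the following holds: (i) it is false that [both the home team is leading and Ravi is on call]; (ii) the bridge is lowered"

Let S = "the home team is leading" (T), Q = "Ravi is on call" (T), U = "the bridge is raised" (F).
This is ~(S & Q) xor ~U.

S & Q = T & T = T
~(S & Q) = ~T = F
~U = ~F = T
~(S & Q) xor ~U = F xor T = T

The statement is true.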